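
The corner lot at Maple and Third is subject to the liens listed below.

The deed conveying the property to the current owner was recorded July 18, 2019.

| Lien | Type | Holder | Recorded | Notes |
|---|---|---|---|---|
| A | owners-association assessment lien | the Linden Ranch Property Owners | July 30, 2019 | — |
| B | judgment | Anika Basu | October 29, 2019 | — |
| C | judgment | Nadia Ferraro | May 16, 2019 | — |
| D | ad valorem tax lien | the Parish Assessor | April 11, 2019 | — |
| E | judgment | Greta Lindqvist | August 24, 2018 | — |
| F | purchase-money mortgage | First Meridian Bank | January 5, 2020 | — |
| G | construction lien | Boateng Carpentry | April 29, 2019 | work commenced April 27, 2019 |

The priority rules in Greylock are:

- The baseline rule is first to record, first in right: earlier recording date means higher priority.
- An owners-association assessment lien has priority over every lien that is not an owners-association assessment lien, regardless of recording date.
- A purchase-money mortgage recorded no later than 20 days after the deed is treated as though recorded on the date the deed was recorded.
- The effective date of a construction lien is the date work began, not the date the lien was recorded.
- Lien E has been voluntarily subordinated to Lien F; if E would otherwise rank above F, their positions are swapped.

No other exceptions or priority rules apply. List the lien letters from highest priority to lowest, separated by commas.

A, F, D, G, C, B, E

First, effective dates: F was recorded 171 days after the deed — beyond 20 days — so no relation-back applies; G's effective date is April 27, 2019, when work began.
A is an owners-association assessment lien, so it outranks all other liens regardless of date.
Remaining liens by effective date: E (August 24, 2018), D (April 11, 2019), G (April 27, 2019), C (May 16, 2019), B (October 29, 2019), F (January 5, 2020).
The subordination applies — E was senior to F — so E and F swap.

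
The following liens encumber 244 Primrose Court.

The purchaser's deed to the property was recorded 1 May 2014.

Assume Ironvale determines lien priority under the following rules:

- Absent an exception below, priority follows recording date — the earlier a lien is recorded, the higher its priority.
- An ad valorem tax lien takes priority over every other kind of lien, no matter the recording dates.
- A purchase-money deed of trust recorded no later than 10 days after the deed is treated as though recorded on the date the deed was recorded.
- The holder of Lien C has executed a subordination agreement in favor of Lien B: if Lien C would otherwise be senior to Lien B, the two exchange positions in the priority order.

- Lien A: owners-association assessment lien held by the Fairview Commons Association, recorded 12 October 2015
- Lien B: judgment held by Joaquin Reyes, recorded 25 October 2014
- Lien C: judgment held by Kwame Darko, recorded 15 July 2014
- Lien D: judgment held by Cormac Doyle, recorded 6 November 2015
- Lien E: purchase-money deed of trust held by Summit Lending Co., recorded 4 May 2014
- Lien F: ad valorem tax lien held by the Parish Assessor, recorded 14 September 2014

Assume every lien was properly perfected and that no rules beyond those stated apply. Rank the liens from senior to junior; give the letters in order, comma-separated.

F, E, B, C, A, D

Effective dates after the stated exceptions: E relates back to the deed date 1 May 2014.
As an ad valorem tax lien, F is senior to every other lien.
Remaining liens by effective date: E (1 May 2014), C (15 July 2014), B (25 October 2014), A (12 October 2015), D (6 November 2015).
C is senior to B before the subordination, so the two trade places.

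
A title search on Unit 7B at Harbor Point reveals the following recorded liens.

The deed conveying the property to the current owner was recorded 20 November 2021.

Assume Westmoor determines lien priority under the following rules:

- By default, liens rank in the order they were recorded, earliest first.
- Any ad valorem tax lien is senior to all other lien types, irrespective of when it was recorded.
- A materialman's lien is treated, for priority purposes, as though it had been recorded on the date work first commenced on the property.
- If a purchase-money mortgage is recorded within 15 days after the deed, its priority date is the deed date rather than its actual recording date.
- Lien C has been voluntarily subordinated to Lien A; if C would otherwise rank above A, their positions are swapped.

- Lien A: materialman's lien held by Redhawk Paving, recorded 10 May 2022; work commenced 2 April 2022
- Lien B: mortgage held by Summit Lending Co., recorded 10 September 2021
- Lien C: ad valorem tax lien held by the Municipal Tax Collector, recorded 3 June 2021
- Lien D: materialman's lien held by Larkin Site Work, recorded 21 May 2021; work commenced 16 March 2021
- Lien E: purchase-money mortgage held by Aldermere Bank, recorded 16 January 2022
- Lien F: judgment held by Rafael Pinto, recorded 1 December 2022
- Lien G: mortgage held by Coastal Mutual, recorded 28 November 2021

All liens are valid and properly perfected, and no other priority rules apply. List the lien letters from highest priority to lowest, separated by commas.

A, D, B, G, E, C, F

Adjusting effective dates: A is treated as recorded 2 April 2022, the work-commencement date; D's effective date is 16 March 2021, when work began; E missed the 15-day window (57 days after the deed), so its recording date stands.
C is an ad valorem tax lien and takes priority over every other lien.
Ordering the rest by effective date: D (16 March 2021), B (10 September 2021), G (28 November 2021), E (16 January 2022), A (2 April 2022), F (1 December 2022).
Because C would otherwise rank above A, the subordination swaps them.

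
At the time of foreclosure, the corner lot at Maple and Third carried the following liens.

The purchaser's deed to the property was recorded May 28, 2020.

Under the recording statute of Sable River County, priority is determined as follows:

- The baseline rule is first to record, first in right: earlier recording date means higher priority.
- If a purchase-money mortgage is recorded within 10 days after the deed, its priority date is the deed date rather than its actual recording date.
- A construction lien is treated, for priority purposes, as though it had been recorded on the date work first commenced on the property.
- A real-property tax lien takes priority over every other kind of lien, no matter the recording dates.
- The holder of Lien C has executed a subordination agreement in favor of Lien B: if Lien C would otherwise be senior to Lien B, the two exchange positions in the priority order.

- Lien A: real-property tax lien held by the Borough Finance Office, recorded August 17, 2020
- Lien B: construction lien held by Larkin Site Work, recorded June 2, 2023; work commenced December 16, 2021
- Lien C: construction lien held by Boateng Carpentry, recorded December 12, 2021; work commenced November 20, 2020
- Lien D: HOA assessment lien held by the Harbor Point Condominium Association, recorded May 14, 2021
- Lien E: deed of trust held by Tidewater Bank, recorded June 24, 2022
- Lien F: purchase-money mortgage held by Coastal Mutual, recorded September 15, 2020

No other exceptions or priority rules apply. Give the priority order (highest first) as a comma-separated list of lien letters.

Effective dates: B relates back to December 16, 2021 (work commenced); C is treated as recorded November 20, 2020, the work-commencement date; F missed the 10-day window (110 days after the deed), so its recording date stands.
A, as a real-property tax lien, has superpriority and ranks first.
Remaining liens by effective date: F (September 15, 2020), C (November 20, 2020), D (May 14, 2021), B (December 16, 2021), E (June 24, 2022).
Because C would otherwise rank above B, the subordination swaps them.

A, F, B, D, C, E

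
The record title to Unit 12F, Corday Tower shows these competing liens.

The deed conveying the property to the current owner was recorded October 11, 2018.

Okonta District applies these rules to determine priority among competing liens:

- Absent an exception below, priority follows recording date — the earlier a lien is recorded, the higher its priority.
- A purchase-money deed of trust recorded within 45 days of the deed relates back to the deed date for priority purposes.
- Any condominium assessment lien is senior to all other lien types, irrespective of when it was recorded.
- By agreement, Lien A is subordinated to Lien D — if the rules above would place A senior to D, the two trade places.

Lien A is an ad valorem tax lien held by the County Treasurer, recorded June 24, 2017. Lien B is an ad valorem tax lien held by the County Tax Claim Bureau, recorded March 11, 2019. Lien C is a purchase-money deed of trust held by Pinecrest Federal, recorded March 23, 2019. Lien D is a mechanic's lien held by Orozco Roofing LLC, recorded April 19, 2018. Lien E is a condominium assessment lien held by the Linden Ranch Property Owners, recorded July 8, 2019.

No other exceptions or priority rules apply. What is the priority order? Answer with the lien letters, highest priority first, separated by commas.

First, effective dates: C was recorded 163 days after the deed — beyond 45 days — so no relation-back applies.
As a condominium assessment lien, E is senior to every other lien.
Remaining liens by effective date: A (June 24, 2017), D (April 19, 2018), B (March 11, 2019), C (March 23, 2019).
A would otherwise be senior to D, so under the subordination agreement A and D exchange positions.

E, D, A, B, C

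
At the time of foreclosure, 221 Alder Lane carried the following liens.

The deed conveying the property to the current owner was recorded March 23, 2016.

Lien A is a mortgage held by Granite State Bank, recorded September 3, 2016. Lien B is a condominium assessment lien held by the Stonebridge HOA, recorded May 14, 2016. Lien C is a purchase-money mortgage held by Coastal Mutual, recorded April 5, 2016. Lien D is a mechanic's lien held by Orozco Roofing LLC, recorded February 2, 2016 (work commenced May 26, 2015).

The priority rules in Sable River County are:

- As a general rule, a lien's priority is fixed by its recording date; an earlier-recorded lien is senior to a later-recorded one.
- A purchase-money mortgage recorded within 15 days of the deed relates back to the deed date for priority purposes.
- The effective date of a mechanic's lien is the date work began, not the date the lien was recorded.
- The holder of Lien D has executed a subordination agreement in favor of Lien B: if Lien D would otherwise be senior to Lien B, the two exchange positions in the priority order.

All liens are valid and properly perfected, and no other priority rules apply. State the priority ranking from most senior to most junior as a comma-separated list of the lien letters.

B, C, D, A

First, effective dates: C relates back to the deed date March 23, 2016; D relates back to May 26, 2015 (work commenced).
By effective date, earliest first: D (May 26, 2015), C (March 23, 2016), B (May 14, 2016), A (September 3, 2016).
The subordination applies — D was senior to B — so D and B swap.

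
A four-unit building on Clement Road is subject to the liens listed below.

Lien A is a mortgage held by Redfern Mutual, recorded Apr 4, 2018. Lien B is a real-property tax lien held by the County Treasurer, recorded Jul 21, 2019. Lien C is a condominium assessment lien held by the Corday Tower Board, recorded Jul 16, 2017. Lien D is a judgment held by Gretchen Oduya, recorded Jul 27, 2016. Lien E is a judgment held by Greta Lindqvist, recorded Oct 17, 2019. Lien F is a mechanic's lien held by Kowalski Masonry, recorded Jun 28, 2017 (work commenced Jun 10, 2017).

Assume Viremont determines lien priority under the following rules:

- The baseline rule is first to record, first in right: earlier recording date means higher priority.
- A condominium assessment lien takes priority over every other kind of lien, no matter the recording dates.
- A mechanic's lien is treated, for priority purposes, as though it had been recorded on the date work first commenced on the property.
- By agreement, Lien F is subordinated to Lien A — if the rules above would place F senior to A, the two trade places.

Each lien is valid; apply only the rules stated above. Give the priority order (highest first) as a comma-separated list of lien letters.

First, effective dates: F is treated as recorded Jun 10, 2017, the work-commencement date.
C is a condominium assessment lien and takes priority over every other lien.
Among the remaining liens, by effective date: D (Jul 27, 2016), F (Jun 10, 2017), A (Apr 4, 2018), B (Jul 21, 2019), E (Oct 17, 2019).
The subordination applies — F was senior to A — so F and A swap.

C, D, A, F, B, E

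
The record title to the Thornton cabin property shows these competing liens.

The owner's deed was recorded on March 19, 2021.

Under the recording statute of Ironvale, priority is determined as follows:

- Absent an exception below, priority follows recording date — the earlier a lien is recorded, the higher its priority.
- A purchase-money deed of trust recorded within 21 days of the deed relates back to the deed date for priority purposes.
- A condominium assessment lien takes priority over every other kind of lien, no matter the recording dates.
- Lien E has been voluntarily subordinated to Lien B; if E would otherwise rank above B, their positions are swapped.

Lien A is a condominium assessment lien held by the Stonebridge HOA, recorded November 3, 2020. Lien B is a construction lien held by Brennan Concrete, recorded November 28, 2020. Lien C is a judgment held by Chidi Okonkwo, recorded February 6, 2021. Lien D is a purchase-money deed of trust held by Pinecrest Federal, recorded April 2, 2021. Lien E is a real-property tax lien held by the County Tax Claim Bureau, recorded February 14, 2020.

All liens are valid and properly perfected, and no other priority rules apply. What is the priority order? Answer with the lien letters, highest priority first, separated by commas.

Effective dates after the stated exceptions: D's effective date is the deed date, March 19, 2021.
A is a condominium assessment lien and takes priority over every other lien.
Among the remaining liens, by effective date: E (February 14, 2020), B (November 28, 2020), C (February 6, 2021), D (March 19, 2021).
E is senior to B before the subordination, so the two trade places.

A, B, E, C, D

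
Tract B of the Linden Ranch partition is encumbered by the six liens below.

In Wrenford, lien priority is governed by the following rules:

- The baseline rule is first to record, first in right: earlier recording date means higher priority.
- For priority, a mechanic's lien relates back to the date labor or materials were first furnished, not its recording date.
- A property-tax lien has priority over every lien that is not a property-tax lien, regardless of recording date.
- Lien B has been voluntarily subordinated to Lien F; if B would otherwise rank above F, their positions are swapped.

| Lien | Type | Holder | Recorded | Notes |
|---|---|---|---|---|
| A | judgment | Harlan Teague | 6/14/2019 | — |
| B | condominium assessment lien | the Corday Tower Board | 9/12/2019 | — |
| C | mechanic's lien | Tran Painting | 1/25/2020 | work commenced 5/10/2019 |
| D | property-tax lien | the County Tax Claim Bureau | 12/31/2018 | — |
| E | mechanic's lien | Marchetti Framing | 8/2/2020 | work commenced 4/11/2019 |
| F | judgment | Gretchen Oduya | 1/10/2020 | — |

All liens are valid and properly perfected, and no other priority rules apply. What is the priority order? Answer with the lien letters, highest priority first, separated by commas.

D, E, C, A, F, B

Adjusting effective dates: C relates back to 5/10/2019 (work commenced); E's effective date is 4/11/2019, when work began.
As a property-tax lien, D is senior to every other lien.
Among the remaining liens, by effective date: E (4/11/2019), C (5/10/2019), A (6/14/2019), B (9/12/2019), F (1/10/2020).
Because B would otherwise rank above F, the subordination swaps them.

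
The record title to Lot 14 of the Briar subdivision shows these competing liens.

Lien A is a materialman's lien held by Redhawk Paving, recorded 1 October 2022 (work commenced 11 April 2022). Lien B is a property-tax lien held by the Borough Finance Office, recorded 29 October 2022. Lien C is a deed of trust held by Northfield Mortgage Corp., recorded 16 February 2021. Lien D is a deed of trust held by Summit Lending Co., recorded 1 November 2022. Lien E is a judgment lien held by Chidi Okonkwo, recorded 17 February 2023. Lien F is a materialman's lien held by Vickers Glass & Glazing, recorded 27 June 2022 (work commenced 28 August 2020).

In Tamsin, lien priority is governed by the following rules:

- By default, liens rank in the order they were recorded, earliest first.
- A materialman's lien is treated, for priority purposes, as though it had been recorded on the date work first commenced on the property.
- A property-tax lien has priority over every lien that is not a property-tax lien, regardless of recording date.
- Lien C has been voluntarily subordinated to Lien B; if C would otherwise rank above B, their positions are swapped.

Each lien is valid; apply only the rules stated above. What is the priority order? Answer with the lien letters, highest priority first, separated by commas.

Effective dates: A is treated as recorded 11 April 2022, the work-commencement date; F is treated as recorded 28 August 2020, the work-commencement date.
B is a property-tax lien, so it outranks all other liens regardless of date.
The other liens, earliest effective date first: F (28 August 2020), C (16 February 2021), A (11 April 2022), D (1 November 2022), E (17 February 2023).
C already ranks below B; the subordination has no effect.

B, F, C, A, D, E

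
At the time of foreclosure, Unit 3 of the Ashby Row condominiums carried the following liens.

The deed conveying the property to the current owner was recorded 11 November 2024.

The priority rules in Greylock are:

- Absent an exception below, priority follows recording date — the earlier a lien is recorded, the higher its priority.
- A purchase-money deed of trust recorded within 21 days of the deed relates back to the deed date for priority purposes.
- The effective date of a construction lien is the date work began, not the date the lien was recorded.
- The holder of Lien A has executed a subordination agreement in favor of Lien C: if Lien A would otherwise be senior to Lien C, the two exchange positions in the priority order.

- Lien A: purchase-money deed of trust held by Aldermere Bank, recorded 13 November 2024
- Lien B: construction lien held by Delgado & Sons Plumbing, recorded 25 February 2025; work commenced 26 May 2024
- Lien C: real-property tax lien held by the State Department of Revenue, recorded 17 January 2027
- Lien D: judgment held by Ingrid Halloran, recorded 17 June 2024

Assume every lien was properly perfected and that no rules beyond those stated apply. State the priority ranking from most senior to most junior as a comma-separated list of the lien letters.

Effective dates: A relates back to the deed date 11 November 2024; B is treated as recorded 26 May 2024, the work-commencement date.
By effective date, earliest first: B (26 May 2024), D (17 June 2024), A (11 November 2024), C (17 January 2027).
Because A would otherwise rank above C, the subordination swaps them.

B, D, C, A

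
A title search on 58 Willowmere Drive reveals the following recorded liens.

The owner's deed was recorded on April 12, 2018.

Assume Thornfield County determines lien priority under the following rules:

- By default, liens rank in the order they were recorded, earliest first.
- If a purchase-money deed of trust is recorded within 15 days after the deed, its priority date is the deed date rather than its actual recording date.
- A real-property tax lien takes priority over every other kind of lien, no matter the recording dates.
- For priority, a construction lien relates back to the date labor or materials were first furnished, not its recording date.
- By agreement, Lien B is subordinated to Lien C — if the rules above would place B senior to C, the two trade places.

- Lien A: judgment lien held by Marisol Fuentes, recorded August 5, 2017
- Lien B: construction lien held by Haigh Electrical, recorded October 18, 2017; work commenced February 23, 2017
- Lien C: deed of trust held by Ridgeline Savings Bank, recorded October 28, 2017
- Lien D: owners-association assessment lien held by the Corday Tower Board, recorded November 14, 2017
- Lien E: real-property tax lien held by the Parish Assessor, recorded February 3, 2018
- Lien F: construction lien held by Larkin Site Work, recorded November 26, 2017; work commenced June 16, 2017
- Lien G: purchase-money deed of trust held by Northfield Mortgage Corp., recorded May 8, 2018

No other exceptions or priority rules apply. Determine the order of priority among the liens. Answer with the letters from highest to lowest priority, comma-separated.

Effective dates after the stated exceptions: B is treated as recorded February 23, 2017, the work-commencement date; F relates back to June 16, 2017 (work commenced); G missed the 15-day window (26 days after the deed), so its recording date stands.
E, as a real-property tax lien, has superpriority and ranks first.
The other liens, earliest effective date first: B (February 23, 2017), F (June 16, 2017), A (August 5, 2017), C (October 28, 2017), D (November 14, 2017), G (May 8, 2018).
B is senior to C before the subordination, so the two trade places.

E, C, F, A, B, D, G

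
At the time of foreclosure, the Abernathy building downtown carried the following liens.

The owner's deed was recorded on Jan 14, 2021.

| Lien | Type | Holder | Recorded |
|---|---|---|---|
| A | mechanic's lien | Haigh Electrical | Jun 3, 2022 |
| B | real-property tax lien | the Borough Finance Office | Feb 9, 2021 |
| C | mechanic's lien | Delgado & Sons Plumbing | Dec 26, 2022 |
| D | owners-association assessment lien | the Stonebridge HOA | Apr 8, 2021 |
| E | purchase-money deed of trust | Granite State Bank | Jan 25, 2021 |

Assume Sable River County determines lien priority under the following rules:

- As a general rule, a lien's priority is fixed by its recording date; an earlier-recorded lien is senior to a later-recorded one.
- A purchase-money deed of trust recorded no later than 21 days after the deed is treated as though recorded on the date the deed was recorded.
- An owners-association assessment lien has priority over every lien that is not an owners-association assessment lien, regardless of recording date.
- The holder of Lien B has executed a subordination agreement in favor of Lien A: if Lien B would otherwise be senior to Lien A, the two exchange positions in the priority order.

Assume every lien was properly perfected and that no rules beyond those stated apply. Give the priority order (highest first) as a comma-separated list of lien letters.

D, E, A, B, C

Adjusting effective dates: E relates back to the deed date Jan 14, 2021.
D is an owners-association assessment lien and takes priority over every other lien.
Remaining liens by effective date: E (Jan 14, 2021), B (Feb 9, 2021), A (Jun 3, 2022), C (Dec 26, 2022).
B is senior to A before the subordination, so the two trade places.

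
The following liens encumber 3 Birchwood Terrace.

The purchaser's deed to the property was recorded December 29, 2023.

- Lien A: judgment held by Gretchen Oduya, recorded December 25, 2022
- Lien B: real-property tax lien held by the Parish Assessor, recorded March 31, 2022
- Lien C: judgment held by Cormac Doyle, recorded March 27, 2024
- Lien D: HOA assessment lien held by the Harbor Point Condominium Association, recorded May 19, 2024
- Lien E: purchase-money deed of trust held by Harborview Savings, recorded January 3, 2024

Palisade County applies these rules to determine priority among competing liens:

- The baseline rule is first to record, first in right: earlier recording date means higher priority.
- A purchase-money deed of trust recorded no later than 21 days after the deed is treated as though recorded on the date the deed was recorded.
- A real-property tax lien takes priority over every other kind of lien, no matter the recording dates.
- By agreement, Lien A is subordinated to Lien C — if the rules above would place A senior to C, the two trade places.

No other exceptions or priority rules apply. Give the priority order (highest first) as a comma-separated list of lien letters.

First, effective dates: E relates back to the deed date December 29, 2023.
B, as a real-property tax lien, has superpriority and ranks first.
Remaining liens by effective date: A (December 25, 2022), E (December 29, 2023), C (March 27, 2024), D (May 19, 2024).
The subordination applies — A was senior to C — so A and C swap.

B, C, E, A, D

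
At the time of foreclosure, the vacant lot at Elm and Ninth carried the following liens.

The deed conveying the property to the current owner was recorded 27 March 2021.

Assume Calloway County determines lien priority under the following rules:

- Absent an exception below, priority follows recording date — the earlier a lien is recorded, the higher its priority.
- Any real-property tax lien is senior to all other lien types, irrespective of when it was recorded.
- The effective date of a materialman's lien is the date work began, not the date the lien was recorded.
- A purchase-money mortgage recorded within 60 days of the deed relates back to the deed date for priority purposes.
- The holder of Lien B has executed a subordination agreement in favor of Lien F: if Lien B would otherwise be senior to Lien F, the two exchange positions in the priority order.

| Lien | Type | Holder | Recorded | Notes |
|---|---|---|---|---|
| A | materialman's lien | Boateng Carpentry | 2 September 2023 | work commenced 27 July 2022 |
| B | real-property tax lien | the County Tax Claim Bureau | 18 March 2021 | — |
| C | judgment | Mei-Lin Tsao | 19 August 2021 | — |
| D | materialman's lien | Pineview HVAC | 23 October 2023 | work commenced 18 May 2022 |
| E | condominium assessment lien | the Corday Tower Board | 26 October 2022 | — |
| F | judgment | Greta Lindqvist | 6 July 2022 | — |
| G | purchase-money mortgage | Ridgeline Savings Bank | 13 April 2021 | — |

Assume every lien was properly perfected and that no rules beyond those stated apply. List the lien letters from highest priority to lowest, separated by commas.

F, G, C, D, B, A, E

Adjusting effective dates: A is treated as recorded 27 July 2022, the work-commencement date; D is treated as recorded 18 May 2022, the work-commencement date; G was recorded within the 60-day window, so its effective date is the deed date 27 March 2021.
B is a real-property tax lien and takes priority over every other lien.
Ordering the rest by effective date: G (27 March 2021), C (19 August 2021), D (18 May 2022), F (6 July 2022), A (27 July 2022), E (26 October 2022).
B would otherwise be senior to F, so under the subordination agreement B and F exchange positions.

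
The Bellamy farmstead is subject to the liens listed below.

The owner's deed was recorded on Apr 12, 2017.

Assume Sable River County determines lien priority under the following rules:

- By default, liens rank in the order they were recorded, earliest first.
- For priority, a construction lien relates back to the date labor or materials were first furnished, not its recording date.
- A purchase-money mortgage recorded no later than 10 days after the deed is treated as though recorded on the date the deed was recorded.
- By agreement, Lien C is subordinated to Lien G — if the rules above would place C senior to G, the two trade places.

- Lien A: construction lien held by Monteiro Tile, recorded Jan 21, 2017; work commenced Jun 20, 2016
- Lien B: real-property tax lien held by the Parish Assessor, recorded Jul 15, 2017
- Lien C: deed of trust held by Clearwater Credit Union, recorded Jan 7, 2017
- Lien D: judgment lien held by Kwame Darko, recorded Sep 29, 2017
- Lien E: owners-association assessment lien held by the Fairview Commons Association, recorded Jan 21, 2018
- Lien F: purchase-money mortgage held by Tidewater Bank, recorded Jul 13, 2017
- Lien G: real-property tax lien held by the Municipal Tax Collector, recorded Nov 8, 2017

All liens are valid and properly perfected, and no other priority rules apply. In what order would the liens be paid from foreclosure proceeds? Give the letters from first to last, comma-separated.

A, G, F, B, D, C, E

First, effective dates: A's effective date is Jun 20, 2016, when work began; F was recorded 92 days after the deed — beyond 10 days — so no relation-back applies.
By effective date, earliest first: A (Jun 20, 2016), C (Jan 7, 2017), F (Jul 13, 2017), B (Jul 15, 2017), D (Sep 29, 2017), G (Nov 8, 2017), E (Jan 21, 2018).
C would otherwise be senior to G, so under the subordination agreement C and G exchange positions.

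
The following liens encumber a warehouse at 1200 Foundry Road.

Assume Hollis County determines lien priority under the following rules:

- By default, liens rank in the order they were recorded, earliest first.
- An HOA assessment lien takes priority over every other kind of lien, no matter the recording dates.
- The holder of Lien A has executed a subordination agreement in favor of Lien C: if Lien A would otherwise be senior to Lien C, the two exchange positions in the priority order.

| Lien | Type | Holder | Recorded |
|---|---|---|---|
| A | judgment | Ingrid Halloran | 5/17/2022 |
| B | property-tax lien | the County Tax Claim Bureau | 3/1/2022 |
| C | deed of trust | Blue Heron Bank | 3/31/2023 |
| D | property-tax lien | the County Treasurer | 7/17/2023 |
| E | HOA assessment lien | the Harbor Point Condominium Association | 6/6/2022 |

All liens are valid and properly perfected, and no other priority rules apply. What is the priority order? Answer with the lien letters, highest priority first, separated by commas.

E, B, C, A, D

E is an HOA assessment lien, so it outranks all other liens regardless of date.
Ordering the rest by effective date: B (3/1/2022), A (5/17/2022), C (3/31/2023), D (7/17/2023).
A is senior to C before the subordination, so the two trade places.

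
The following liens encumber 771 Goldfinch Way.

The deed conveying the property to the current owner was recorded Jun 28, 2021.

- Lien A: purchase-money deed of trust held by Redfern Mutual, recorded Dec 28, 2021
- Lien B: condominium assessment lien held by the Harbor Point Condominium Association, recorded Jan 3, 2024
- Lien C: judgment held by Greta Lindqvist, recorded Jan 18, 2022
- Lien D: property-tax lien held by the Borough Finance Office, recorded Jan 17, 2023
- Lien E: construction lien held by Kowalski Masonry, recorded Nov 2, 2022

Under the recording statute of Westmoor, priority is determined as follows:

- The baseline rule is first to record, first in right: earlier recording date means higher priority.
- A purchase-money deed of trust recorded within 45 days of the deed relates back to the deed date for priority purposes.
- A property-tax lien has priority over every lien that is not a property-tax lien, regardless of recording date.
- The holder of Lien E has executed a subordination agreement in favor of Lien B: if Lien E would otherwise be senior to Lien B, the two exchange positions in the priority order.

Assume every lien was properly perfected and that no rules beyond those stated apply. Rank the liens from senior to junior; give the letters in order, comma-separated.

D, A, C, B, E

First, effective dates: A was recorded 183 days after the deed, outside the 45-day window, so it keeps its recording date.
D is a property-tax lien, so it outranks all other liens regardless of date.
The other liens, earliest effective date first: A (Dec 28, 2021), C (Jan 18, 2022), E (Nov 2, 2022), B (Jan 3, 2024).
E would otherwise be senior to B, so under the subordination agreement E and B exchange positions.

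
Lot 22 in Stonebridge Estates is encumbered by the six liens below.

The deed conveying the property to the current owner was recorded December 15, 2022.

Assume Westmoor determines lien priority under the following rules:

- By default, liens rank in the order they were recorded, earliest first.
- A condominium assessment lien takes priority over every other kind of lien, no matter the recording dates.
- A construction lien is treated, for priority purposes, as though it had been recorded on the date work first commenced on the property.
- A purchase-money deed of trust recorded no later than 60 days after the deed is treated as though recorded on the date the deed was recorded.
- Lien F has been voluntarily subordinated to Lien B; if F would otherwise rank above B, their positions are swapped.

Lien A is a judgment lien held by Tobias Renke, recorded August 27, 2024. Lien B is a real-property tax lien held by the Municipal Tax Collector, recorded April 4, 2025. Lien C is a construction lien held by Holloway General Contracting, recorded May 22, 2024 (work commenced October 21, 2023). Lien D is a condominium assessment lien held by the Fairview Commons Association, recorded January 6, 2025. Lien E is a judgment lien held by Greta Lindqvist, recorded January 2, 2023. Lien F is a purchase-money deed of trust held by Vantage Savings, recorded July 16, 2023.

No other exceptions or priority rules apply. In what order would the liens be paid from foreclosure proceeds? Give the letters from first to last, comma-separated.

Effective dates after the stated exceptions: C is treated as recorded October 21, 2023, the work-commencement date; F was recorded 213 days after the deed, outside the 60-day window, so it keeps its recording date.
D is a condominium assessment lien, so it outranks all other liens regardless of date.
Remaining liens by effective date: E (January 2, 2023), F (July 16, 2023), C (October 21, 2023), A (August 27, 2024), B (April 4, 2025).
The subordination applies — F was senior to B — so F and B swap.

D, E, B, C, A, F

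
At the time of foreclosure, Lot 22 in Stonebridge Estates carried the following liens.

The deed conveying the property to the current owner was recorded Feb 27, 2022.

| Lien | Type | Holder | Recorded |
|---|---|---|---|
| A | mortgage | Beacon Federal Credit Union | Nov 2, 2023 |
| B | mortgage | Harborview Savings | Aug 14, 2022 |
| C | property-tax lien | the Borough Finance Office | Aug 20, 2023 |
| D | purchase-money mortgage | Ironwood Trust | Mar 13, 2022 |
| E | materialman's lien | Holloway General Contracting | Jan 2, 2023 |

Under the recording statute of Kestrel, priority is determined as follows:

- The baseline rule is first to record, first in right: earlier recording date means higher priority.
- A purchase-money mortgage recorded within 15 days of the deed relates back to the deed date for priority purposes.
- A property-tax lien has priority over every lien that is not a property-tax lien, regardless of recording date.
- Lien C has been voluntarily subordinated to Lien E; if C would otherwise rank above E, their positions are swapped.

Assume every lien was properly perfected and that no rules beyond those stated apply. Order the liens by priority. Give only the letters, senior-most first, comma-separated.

Effective dates after the stated exceptions: D was recorded within the 15-day window, so its effective date is the deed date Feb 27, 2022.
C is a property-tax lien, so it outranks all other liens regardless of date.
Among the remaining liens, by effective date: D (Feb 27, 2022), B (Aug 14, 2022), E (Jan 2, 2023), A (Nov 2, 2023).
C would otherwise be senior to E, so under the subordination agreement C and E exchange positions.

E, D, B, C, A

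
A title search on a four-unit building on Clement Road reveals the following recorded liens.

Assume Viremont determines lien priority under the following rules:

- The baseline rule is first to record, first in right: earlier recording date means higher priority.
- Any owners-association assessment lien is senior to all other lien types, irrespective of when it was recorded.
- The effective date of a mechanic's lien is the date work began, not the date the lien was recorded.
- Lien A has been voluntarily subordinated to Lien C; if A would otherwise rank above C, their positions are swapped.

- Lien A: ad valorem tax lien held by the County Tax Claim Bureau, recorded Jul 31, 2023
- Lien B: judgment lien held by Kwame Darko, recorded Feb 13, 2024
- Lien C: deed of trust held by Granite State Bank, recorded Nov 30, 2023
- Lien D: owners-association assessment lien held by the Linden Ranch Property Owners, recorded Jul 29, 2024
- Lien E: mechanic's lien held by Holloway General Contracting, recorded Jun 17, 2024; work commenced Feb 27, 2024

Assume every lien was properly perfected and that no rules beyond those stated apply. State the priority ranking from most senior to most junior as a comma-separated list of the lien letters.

D, C, A, B, E

Adjusting effective dates: E's effective date is Feb 27, 2024, when work began.
As an owners-association assessment lien, D is senior to every other lien.
Among the remaining liens, by effective date: A (Jul 31, 2023), C (Nov 30, 2023), B (Feb 13, 2024), E (Feb 27, 2024).
The subordination applies — A was senior to C — so A and C swap.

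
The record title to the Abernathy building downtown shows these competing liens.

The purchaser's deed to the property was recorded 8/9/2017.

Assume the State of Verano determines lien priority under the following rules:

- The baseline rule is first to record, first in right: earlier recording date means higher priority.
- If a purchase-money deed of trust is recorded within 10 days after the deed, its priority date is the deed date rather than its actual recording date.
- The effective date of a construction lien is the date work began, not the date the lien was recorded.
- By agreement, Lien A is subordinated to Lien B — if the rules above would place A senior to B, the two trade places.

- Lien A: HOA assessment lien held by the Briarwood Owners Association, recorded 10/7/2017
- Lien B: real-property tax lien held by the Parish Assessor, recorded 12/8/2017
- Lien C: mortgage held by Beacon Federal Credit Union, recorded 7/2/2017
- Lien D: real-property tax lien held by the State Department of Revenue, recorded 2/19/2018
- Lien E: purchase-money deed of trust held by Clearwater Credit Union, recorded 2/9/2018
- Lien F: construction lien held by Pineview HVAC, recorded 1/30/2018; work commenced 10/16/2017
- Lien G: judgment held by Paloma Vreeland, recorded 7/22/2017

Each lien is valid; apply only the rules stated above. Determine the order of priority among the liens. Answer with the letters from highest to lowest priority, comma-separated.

C, G, B, F, A, E, D

Adjusting effective dates: E missed the 10-day window (184 days after the deed), so its recording date stands; F's effective date is 10/16/2017, when work began.
By effective date: C (7/2/2017), G (7/22/2017), A (10/7/2017), F (10/16/2017), B (12/8/2017), E (2/9/2018), D (2/19/2018).
The subordination applies — A was senior to B — so A and B swap.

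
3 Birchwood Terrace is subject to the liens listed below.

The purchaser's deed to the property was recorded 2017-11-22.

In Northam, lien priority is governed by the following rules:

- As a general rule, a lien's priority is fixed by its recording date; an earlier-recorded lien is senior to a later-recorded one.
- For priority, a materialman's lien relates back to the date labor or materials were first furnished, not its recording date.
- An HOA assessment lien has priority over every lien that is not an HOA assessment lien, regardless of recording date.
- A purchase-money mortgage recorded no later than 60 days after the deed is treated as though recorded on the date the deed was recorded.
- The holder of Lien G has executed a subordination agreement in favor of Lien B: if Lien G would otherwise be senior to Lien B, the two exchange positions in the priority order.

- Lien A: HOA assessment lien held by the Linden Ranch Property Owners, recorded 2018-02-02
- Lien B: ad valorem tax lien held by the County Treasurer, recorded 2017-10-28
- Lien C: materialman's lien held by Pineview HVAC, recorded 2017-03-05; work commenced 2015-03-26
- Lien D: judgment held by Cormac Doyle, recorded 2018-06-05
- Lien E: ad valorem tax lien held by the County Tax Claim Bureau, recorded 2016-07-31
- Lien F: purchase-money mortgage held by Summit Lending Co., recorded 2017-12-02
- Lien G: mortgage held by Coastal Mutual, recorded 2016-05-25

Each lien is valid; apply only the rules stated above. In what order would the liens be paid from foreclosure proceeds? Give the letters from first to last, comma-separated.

Effective dates: C is treated as recorded 2015-03-26, the work-commencement date; F relates back to the deed date 2017-11-22.
A is an HOA assessment lien and takes priority over every other lien.
Remaining liens by effective date: C (2015-03-26), G (2016-05-25), E (2016-07-31), B (2017-10-28), F (2017-11-22), D (2018-06-05).
The subordination applies — G was senior to B — so G and B swap.

A, C, B, E, G, F, D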